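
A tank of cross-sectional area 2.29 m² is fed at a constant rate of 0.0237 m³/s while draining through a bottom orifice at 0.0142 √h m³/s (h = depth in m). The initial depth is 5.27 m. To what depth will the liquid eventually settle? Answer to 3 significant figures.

Volume balance on the tank: A dh/dt = Q_in − 0.0142 √h. At steady state dh/dt = 0:
Q_in = 0.0142 √h_ss ⇒ √h_ss = 0.0237/0.0142 = 1.6690.
h_ss = 1.6690² = 2.7856 m. (Since h₀ = 5.27 m > h_ss, the level will fall toward this value.)

2.79 m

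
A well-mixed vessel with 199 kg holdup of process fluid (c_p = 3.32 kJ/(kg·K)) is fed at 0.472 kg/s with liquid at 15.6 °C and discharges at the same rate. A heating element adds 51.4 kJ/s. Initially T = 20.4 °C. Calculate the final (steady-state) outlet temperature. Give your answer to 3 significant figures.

48.4 °C

M c_p dT/dt = ṁ c_p (T_in − T) + Q̇.
At steady state dT/dt = 0 ⇒ T_ss = T_in + Q̇/(ṁ c_p) = 15.6 + 51.4/(0.472·3.32) = 48.401 °C.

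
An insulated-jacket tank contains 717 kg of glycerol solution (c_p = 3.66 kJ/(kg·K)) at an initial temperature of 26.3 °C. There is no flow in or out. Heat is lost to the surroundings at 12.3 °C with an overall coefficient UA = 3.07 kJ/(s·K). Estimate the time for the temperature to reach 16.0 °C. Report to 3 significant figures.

1140 s

First-law balance (no shaft work): M c_p dT/dt = −UA(T − T_amb).
τ = M c_p/UA = 854.79 s; T_ss = T_amb = 12.300 °C.
T(t) = T_ss + (T₀ − T_ss)e^(−t/τ); set T = 16.0:
t = −τ ln[(T − T_ss)/(T₀ − T_ss)] = −854.79 · ln(0.26429) = 1137.5 s.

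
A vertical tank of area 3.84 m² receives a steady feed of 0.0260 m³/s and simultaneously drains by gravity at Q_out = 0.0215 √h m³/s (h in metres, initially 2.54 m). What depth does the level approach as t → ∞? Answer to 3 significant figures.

1.46 m

A dh/dt = Q_in − 0.0215 √h. Steady state requires inflow = outflow:
Q_in = 0.0215 √h_ss ⇒ √h_ss = 0.0260/0.0215 = 1.2093.
h_ss = 1.2093² = 1.4624 m. (Since h₀ = 2.54 m > h_ss, the level will fall toward this value.)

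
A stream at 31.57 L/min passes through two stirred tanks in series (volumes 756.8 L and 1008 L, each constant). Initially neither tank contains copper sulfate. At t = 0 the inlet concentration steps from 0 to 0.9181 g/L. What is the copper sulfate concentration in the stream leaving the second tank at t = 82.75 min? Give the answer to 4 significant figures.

0.7298 g/L

Species balance on tank i: dCᵢ/dt = (Cᵢ₋₁ − Cᵢ)/τᵢ with τᵢ = Vᵢ/Q.
τ₁ = 756.8/31.57 = 23.9721 min; τ₂ = 1008/31.57 = 31.9290 min.
Tank 1: C₁ = C_in(1 − e^(−t/τ₁)). Tank 2 (τ₁ ≠ τ₂): C₂ = C_in[1 − (τ₁ e^(−t/τ₁) − τ₂ e^(−t/τ₂))/(τ₁ − τ₂)].
At t = 82.75: e^(−t/τ₁) = 0.0316846, e^(−t/τ₂) = 0.0748938.
C₂ = 0.9181·[1 − (23.9721·0.0316846 − 31.9290·0.0748938)/(-7.95692)] = 0.9181·0.794928 = 0.729823 g/L.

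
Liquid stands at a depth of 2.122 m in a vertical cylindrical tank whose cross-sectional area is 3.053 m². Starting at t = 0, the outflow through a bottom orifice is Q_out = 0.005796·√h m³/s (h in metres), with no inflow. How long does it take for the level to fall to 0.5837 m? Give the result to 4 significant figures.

729.8 s

With no inflow, A dh/dt = −0.005796 √h.
Separate and integrate: 2(√h − √h₀) = −(0.005796/A) t.
t = 2A(√h₀ − √h)/0.005796 = 2·3.053·(√2.122 − √0.5837)/0.005796
  = 6.10600 × (1.45671 − 0.764003) / 0.005796 = 729.755 s.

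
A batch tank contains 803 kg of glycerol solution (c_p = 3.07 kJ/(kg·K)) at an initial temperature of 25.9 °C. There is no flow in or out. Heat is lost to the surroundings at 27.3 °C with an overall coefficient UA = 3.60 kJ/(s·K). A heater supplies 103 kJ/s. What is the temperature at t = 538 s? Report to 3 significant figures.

42.2 °C

M c_p dT/dt = −UA(T − T_amb) + Q̇.
dT/dt = (T_ss − T)/τ with T_ss = T_amb + Q̇/UA = 27.3 + 103/3.60 = 55.911 °C, τ = M c_p/UA = 803·3.07/3.60 = 684.78 s.
This is linear first-order; T(t) = T_ss + (T₀ − T_ss) e^(−t/τ).
T(538) = 55.911 + (-30.011)·0.45582 = 42.231 °C.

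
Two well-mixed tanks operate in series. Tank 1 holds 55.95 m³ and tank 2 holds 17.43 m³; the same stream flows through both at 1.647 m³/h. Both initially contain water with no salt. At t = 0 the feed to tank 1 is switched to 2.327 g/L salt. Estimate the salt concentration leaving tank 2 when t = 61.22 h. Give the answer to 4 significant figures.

Each tank obeys Vᵢ dCᵢ/dt = Q(Cᵢ₋₁ − Cᵢ), so τᵢ = Vᵢ/Q.
τ₁ = 55.95/1.647 = 33.9709 h; τ₂ = 17.43/1.647 = 10.5829 h.
Tank 1: C₁ = C_in(1 − e^(−t/τ₁)). Tank 2 (τ₁ ≠ τ₂): C₂ = C_in[1 − (τ₁ e^(−t/τ₁) − τ₂ e^(−t/τ₂))/(τ₁ − τ₂)].
At t = 61.22: e^(−t/τ₁) = 0.164947, e^(−t/τ₂) = 0.00307388.
C₂ = 2.327·[1 − (33.9709·0.164947 − 10.5829·0.00307388)/(23.3880)] = 2.327·0.761807 = 1.77273 g/L.

1.773 g/L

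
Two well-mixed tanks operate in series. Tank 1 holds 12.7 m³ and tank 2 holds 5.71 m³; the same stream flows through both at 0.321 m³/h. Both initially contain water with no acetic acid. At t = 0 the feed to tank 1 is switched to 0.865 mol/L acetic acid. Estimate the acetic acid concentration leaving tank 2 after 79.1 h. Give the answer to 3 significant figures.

Time constants: τᵢ = Vᵢ/Q for each well-mixed tank.
τ₁ = 12.7/0.321 = 39.564 h; τ₂ = 5.71/0.321 = 17.788 h.
Tank 1: C₁ = C_in(1 − e^(−t/τ₁)). Tank 2 (τ₁ ≠ τ₂): C₂ = C_in[1 − (τ₁ e^(−t/τ₁) − τ₂ e^(−t/τ₂))/(τ₁ − τ₂)].
At t = 79.1: e^(−t/τ₁) = 0.13543, e^(−t/τ₂) = 0.011716.
C₂ = 0.865·[1 − (39.564·0.13543 − 17.788·0.011716)/(21.776)] = 0.865·0.76351 = 0.66044 mol/L.

0.660 mol/L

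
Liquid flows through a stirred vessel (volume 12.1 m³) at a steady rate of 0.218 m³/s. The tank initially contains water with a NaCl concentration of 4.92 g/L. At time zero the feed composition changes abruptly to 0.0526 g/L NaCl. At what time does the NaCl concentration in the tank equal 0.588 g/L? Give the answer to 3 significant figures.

123 s

Species balance: V dC/dt = Q(C_in − C) ⇒ τ = V/Q = 55.505 s.
C(t) = C_in + (C₀ − C_in) e^(−t/τ). Set C = 0.588 and solve for t:
e^(−t/τ) = (C − C_in)/(C₀ − C_in) = (0.588 − 0.0526)/(4.92 − 0.0526) = 0.11000
t = −τ ln(…) = 55.505 × 2.2073 = 122.52 s.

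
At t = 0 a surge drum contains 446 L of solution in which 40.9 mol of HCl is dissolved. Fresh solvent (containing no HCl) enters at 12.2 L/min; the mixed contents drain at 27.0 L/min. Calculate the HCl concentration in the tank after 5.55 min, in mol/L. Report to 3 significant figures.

0.0775 mol/L

Let m(t) be the amount of HCl. Volume: V(t) = V₀ + (Q_in − Q_out) t = 446 − 14.800 t; V(5.55) = 363.86 L.
Species balance (pure solvent in): dm/dt = −Q_out · m/V(t).
Separate: dm/m = −Q_out dt/V(t) ⇒ ln(m/m₀) = −(Q_out/(Q_in−Q_out)) ln(V/V₀).
m = m₀ (V₀/V)^(Q_out/(Q_in−Q_out)) = 40.9 × (446/363.86)^(-1.8243) = 28.213 mol.
C = m/V = 28.213/363.86 = 0.077539 mol/L.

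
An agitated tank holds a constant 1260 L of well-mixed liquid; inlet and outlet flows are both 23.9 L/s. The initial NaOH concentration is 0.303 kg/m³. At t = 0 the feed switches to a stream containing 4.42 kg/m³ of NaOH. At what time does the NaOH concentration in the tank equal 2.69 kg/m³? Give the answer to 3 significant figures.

Species balance: V dC/dt = Q(C_in − C) ⇒ τ = V/Q = 52.720 s.
C(t) = C_in + (C₀ − C_in) e^(−t/τ). Set C = 2.69 and solve for t:
e^(−t/τ) = (C − C_in)/(C₀ − C_in) = (2.69 − 4.42)/(0.303 − 4.42) = 0.42021
t = −τ ln(…) = 52.720 × 0.86700 = 45.708 s.

45.7 s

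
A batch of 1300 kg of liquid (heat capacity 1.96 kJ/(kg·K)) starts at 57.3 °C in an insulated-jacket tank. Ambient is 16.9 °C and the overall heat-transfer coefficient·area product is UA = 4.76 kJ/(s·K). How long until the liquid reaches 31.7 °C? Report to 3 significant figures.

538 s

Heat balance on the well-mixed liquid: M c_p dT/dt = −UA(T − T_amb).
τ = M c_p/UA = 535.29 s; T_ss = T_amb = 16.900 °C.
T(t) = T_ss + (T₀ − T_ss)e^(−t/τ); set T = 31.7:
t = −τ ln[(T − T_ss)/(T₀ − T_ss)] = −535.29 · ln(0.36634) = 537.54 s.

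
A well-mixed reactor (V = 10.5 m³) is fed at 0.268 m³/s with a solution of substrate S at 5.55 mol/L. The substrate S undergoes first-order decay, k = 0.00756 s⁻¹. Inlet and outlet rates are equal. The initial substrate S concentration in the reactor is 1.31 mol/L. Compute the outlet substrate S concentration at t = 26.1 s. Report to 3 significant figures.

Accumulation = in − out − consumed: V dC/dt = Q C_in − Q C − k V C.
dC/dt = (Q/V) C_in − (Q/V + k) C; effective rate a = Q/V + k = 0.025524 + 0.00756 = 0.033084 s⁻¹.
C_ss = Q C_in/(Q + kV) = 4.2818 mol/L; C(t) = C_ss + (C₀ − C_ss) e^(−a t).
C(26.1) = 4.2818 + (-2.9718)·e^(−0.033084·26.1) = 4.2818 + (-2.9718)·0.42169 = 3.0286 mol/L.

3.03 mol/L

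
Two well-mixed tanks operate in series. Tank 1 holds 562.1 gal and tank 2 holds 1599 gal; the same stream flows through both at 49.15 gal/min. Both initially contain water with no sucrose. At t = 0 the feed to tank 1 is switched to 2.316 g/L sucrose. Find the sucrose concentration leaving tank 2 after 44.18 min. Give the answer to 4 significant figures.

Each tank obeys Vᵢ dCᵢ/dt = Q(Cᵢ₋₁ − Cᵢ), so τᵢ = Vᵢ/Q.
τ₁ = 562.1/49.15 = 11.4364 min; τ₂ = 1599/49.15 = 32.5331 min.
Tank 1: C₁ = C_in(1 − e^(−t/τ₁)). Tank 2 (τ₁ ≠ τ₂): C₂ = C_in[1 − (τ₁ e^(−t/τ₁) − τ₂ e^(−t/τ₂))/(τ₁ − τ₂)].
At t = 44.18: e^(−t/τ₁) = 0.0210028, e^(−t/τ₂) = 0.257174.
C₂ = 2.316·[1 − (11.4364·0.0210028 − 32.5331·0.257174)/(-21.0966)] = 2.316·0.614799 = 1.42387 g/L.

1.424 g/L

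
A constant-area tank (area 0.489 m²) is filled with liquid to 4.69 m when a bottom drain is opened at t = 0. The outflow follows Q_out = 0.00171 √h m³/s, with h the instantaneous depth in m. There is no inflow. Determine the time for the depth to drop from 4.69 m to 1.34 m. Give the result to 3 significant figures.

577 s

Unsteady balance on liquid volume: A dh/dt = −0.00171 √h.
∫ h^(−1/2) dh = −(0.00171/A) ∫ dt, giving 2√h = 2√h₀ − (0.00171/A) t.
t = 2A(√h₀ − √h)/0.00171 = 2·0.489·(√4.69 − √1.34)/0.00171
  = 0.97800 × (2.1656 − 1.1576) / 0.00171 = 576.54 s.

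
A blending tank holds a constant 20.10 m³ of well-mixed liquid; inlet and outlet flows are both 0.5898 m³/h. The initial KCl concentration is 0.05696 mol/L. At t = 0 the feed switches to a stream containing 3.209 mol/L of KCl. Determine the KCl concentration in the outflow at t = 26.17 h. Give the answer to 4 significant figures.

1.747 mol/L

Accumulation = in − out for the solute gives V dC/dt = Q(C_in − C).
Rewrite as dC/dt + C/τ = C_in/τ, τ = V/Q = 34.0793 h.
C approaches C_in exponentially: C(t) = C_in + (C₀ − C_in) e^(−t/τ).
C(26.17) = 3.209 + (0.05696 − 3.209)·e^(−26.17/34.0793) = 3.209 + (-3.15204)·0.463980 = 1.74652 mol/L.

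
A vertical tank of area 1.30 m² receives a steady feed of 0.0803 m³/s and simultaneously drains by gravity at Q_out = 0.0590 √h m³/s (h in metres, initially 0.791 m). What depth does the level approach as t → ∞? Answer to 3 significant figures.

1.85 m

A dh/dt = Q_in − 0.0590 √h. Steady state requires inflow = outflow:
Q_in = 0.0590 √h_ss ⇒ √h_ss = 0.0803/0.0590 = 1.3610.
h_ss = 1.3610² = 1.8524 m. (Since h₀ = 0.791 m < h_ss, the level will rise toward this value.)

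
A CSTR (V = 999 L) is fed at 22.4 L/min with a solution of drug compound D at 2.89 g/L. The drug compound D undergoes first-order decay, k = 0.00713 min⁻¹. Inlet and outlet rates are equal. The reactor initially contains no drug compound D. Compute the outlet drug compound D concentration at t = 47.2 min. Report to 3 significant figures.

V dC/dt = Q(C_in − C) − k V C.
This is linear with rate a = Q/V + k = 0.029552 min⁻¹.
C_ss = Q C_in/(Q + kV) = 2.1927 g/L; C(t) = C_ss + (C₀ − C_ss) e^(−a t).
C(47.2) = 2.1927 + (-2.1927)·e^(−0.029552·47.2) = 2.1927 + (-2.1927)·0.24786 = 1.6492 g/L.

1.65 g/L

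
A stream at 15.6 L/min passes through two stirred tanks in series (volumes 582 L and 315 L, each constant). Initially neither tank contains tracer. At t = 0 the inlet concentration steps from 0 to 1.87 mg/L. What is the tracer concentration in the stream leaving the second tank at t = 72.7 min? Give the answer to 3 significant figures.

1.35 mg/L

Time constants: τᵢ = Vᵢ/Q for each well-mixed tank.
τ₁ = 582/15.6 = 37.308 min; τ₂ = 315/15.6 = 20.192 min.
Tank 1: C₁ = C_in(1 − e^(−t/τ₁)). Tank 2 (τ₁ ≠ τ₂): C₂ = C_in[1 − (τ₁ e^(−t/τ₁) − τ₂ e^(−t/τ₂))/(τ₁ − τ₂)].
At t = 72.7: e^(−t/τ₁) = 0.14246, e^(−t/τ₂) = 0.027313.
C₂ = 1.87·[1 − (37.308·0.14246 − 20.192·0.027313)/(17.115)] = 1.87·0.72168 = 1.3495 mg/L.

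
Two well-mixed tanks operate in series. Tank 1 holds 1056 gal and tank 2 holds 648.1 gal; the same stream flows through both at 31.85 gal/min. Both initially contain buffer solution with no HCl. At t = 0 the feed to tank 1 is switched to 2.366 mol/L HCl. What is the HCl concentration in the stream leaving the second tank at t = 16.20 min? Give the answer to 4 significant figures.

0.3040 mol/L

Time constants: τᵢ = Vᵢ/Q for each well-mixed tank.
τ₁ = 1056/31.85 = 33.1554 min; τ₂ = 648.1/31.85 = 20.3485 min.
Tank 1: C₁ = C_in(1 − e^(−t/τ₁)). Tank 2 (τ₁ ≠ τ₂): C₂ = C_in[1 − (τ₁ e^(−t/τ₁) − τ₂ e^(−t/τ₂))/(τ₁ − τ₂)].
At t = 16.20: e^(−t/τ₁) = 0.613480, e^(−t/τ₂) = 0.451073.
C₂ = 2.366·[1 − (33.1554·0.613480 − 20.3485·0.451073)/(12.8069)] = 2.366·0.128476 = 0.303975 mol/L.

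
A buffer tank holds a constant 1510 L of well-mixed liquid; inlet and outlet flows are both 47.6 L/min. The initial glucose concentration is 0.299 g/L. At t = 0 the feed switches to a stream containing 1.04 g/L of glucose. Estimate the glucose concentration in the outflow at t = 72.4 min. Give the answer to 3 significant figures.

Transient balance on the dissolved component: V dC/dt = Q(C_in − C).
So dC/dt = (C_in − C)/τ with τ = V/Q = 1510/47.6 = 31.723 min.
This is linear first-order; C(t) = C_in + (C₀ − C_in) e^(−t/τ).
C(72.4) = 1.04 + (0.299 − 1.04)·e^(−72.4/31.723) = 1.04 + (-0.74100)·0.10205 = 0.96438 g/L.

0.964 g/L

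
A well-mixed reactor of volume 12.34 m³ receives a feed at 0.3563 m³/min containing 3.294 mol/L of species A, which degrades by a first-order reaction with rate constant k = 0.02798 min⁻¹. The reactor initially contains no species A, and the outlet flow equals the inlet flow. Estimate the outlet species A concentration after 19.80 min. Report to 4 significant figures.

1.130 mol/L

Accumulation = in − out − consumed: V dC/dt = Q C_in − Q C − k V C.
dC/dt = (Q/V) C_in − (Q/V + k) C; effective rate a = Q/V + k = 0.0288736 + 0.02798 = 0.0568536 min⁻¹.
C_ss = Q C_in/(Q + kV) = 1.67289 mol/L; C(t) = C_ss + (C₀ − C_ss) e^(−a t).
C(19.80) = 1.67289 + (-1.67289)·e^(−0.0568536·19.80) = 1.67289 + (-1.67289)·0.324425 = 1.13016 mol/L.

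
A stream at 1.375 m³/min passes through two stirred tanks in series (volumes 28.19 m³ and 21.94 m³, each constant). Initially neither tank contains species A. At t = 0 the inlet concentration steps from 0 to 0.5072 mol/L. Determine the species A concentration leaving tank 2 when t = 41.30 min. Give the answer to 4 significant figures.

0.3358 mol/L

Species balance on tank i: dCᵢ/dt = (Cᵢ₋₁ − Cᵢ)/τᵢ with τᵢ = Vᵢ/Q.
τ₁ = 28.19/1.375 = 20.5018 min; τ₂ = 21.94/1.375 = 15.9564 min.
Tank 1: C₁ = C_in(1 − e^(−t/τ₁)). Tank 2 (τ₁ ≠ τ₂): C₂ = C_in[1 − (τ₁ e^(−t/τ₁) − τ₂ e^(−t/τ₂))/(τ₁ − τ₂)].
At t = 41.30: e^(−t/τ₁) = 0.133393, e^(−t/τ₂) = 0.0751470.
C₂ = 0.5072·[1 − (20.5018·0.133393 − 15.9564·0.0751470)/(4.54545)] = 0.5072·0.662140 = 0.335837 mol/L.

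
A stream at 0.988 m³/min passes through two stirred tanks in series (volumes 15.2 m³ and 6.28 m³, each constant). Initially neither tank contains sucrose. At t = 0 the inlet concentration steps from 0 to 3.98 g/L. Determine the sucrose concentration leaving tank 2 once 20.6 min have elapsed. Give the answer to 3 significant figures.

Time constants: τᵢ = Vᵢ/Q for each well-mixed tank.
τ₁ = 15.2/0.988 = 15.385 min; τ₂ = 6.28/0.988 = 6.3563 min.
Solving the cascade with C₁(0)=C₂(0)=0 gives C₂(t) = C_in[1 − (τ₁ e^(−t/τ₁) − τ₂ e^(−t/τ₂))/(τ₁ − τ₂)].
At t = 20.6: e^(−t/τ₁) = 0.26211, e^(−t/τ₂) = 0.039129.
C₂ = 3.98·[1 − (15.385·0.26211 − 6.3563·0.039129)/(9.0283)] = 3.98·0.58091 = 2.3120 g/L.

2.31 g/L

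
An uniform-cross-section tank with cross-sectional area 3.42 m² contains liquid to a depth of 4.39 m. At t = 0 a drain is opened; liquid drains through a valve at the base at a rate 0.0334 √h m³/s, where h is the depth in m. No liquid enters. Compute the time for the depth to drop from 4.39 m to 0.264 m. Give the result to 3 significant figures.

324 s

Mass balance (ρ constant): A dh/dt = −0.0334 √h.
∫ h^(−1/2) dh = −(0.0334/A) ∫ dt, giving 2√h = 2√h₀ − (0.0334/A) t.
t = 2A(√h₀ − √h)/0.0334 = 2·3.42·(√4.39 − √0.264)/0.0334
  = 6.8400 × (2.0952 − 0.51381) / 0.0334 = 323.86 s.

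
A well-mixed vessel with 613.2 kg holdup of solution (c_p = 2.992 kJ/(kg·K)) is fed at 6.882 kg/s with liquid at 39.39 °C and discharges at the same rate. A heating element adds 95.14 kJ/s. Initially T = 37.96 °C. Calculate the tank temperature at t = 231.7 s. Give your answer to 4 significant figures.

43.56 °C

Energy balance: M c_p dT/dt = ṁ c_p (T_in − T) + 95.14.
Rearrange: dT/dt = (T_ss − T)/τ with τ = M/ṁ = 89.1020 s and T_ss = T_in + Q̇/(ṁ c_p) = 44.0105 °C.
T approaches T_ss exponentially: T(t) = T_ss + (T₀ − T_ss) e^(−t/τ).
T(231.7) = 44.0105 + (-6.05048)·e^(−231.7/89.1020) = 44.0105 + (-6.05048)·0.0742446 = 43.5613 °C.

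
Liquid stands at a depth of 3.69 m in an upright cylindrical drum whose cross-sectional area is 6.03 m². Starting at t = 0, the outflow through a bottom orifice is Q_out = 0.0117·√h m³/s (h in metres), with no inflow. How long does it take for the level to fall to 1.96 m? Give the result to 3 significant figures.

Unsteady balance on liquid volume: A dh/dt = −0.0117 √h.
Separate and integrate: 2(√h − √h₀) = −(0.0117/A) t.
t = 2A(√h₀ − √h)/0.0117 = 2·6.03·(√3.69 − √1.96)/0.0117
  = 12.060 × (1.9209 − 1.4000) / 0.0117 = 536.97 s.

537 s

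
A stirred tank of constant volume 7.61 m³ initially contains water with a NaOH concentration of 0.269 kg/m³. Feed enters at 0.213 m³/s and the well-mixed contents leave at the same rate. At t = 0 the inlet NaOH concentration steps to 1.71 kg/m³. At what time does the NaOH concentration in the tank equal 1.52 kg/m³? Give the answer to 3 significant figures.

72.4 s

Species balance: V dC/dt = Q(C_in − C) ⇒ τ = V/Q = 35.728 s.
C(t) = C_in + (C₀ − C_in) e^(−t/τ). Set C = 1.52 and solve for t:
e^(−t/τ) = (C − C_in)/(C₀ − C_in) = (1.52 − 1.71)/(0.269 − 1.71) = 0.13185
t = −τ ln(…) = 35.728 × 2.0261 = 72.387 s.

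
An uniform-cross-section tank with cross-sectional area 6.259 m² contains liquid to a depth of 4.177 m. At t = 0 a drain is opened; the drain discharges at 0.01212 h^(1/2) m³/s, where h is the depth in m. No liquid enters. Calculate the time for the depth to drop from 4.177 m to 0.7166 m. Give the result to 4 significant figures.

1237 s

A dh/dt = −Q_out = −0.01212 √h.
∫ h^(−1/2) dh = −(0.01212/A) ∫ dt, giving 2√h = 2√h₀ − (0.01212/A) t.
t = 2A(√h₀ − √h)/0.01212 = 2·6.259·(√4.177 − √0.7166)/0.01212
  = 12.5180 × (2.04377 − 0.846522) / 0.01212 = 1236.56 s.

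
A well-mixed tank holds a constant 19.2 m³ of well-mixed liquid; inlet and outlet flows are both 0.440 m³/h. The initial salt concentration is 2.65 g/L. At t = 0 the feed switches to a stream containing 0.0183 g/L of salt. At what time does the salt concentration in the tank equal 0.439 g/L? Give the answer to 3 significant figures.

80.0 h

Species balance: V dC/dt = Q(C_in − C) ⇒ τ = V/Q = 43.636 h.
C(t) = C_in + (C₀ − C_in) e^(−t/τ). Set C = 0.439 and solve for t:
e^(−t/τ) = (C − C_in)/(C₀ − C_in) = (0.439 − 0.0183)/(2.65 − 0.0183) = 0.15986
t = −τ ln(…) = 43.636 × 1.8335 = 80.006 h.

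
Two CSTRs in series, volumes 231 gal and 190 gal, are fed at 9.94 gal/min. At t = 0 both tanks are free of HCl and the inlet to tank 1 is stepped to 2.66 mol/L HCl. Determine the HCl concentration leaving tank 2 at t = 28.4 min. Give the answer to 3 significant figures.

1.03 mol/L

Time constants: τᵢ = Vᵢ/Q for each well-mixed tank.
τ₁ = 231/9.94 = 23.239 min; τ₂ = 190/9.94 = 19.115 min.
Solving the cascade with C₁(0)=C₂(0)=0 gives C₂(t) = C_in[1 − (τ₁ e^(−t/τ₁) − τ₂ e^(−t/τ₂))/(τ₁ − τ₂)].
At t = 28.4: e^(−t/τ₁) = 0.29462, e^(−t/τ₂) = 0.22633.
C₂ = 2.66·[1 − (23.239·0.29462 − 19.115·0.22633)/(4.1247)] = 2.66·0.38889 = 1.0345 mol/L.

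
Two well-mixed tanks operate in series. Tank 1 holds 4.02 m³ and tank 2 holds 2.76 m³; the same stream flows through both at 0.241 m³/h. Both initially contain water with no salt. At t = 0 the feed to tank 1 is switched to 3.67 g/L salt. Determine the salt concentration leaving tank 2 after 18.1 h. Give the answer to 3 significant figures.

1.37 g/L

Each tank obeys Vᵢ dCᵢ/dt = Q(Cᵢ₋₁ − Cᵢ), so τᵢ = Vᵢ/Q.
τ₁ = 4.02/0.241 = 16.680 h; τ₂ = 2.76/0.241 = 11.452 h.
Tank 1: C₁ = C_in(1 − e^(−t/τ₁)). Tank 2 (τ₁ ≠ τ₂): C₂ = C_in[1 − (τ₁ e^(−t/τ₁) − τ₂ e^(−t/τ₂))/(τ₁ − τ₂)].
At t = 18.1: e^(−t/τ₁) = 0.33787, e^(−t/τ₂) = 0.20588.
C₂ = 3.67·[1 − (16.680·0.33787 − 11.452·0.20588)/(5.2282)] = 3.67·0.37301 = 1.3689 g/L.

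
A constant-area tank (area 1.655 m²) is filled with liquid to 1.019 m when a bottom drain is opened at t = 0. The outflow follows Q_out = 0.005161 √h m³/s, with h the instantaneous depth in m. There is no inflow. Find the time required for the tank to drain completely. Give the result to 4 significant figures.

647.4 s

With no inflow, A dh/dt = −0.005161 √h.
This is separable: 2 d(√h)/dt = −0.005161/A, so √h = √h₀ − (0.005161/(2A)) t.
Set h = 0: 2√h₀ = (0.005161/A) t_empty ⇒ t_empty = 2A√h₀/0.005161.
t_empty = 2·1.655·√1.019/0.005161 = 3.31000·1.00946/0.005161 = 647.413 s.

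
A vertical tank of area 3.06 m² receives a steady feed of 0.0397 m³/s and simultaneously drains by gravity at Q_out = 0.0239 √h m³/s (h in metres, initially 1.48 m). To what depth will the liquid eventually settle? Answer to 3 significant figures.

2.76 m

Level balance: A dh/dt = 0.0397 − 0.0239 √h. Setting dh/dt = 0:
Q_in = 0.0239 √h_ss ⇒ √h_ss = 0.0397/0.0239 = 1.6611.
h_ss = 1.6611² = 2.7592 m. (Since h₀ = 1.48 m < h_ss, the level will rise toward this value.)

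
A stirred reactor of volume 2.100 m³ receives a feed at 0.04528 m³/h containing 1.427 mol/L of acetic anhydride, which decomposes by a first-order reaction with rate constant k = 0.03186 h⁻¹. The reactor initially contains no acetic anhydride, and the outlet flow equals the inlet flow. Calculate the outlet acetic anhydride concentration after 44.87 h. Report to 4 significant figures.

Accumulation = in − out − consumed: V dC/dt = Q C_in − Q C − k V C.
dC/dt = (Q/V) C_in − (Q/V + k) C; effective rate a = Q/V + k = 0.0215619 + 0.03186 = 0.0534219 h⁻¹.
C_ss = Q C_in/(Q + kV) = 0.575959 mol/L; C(t) = C_ss + (C₀ − C_ss) e^(−a t).
C(44.87) = 0.575959 + (-0.575959)·e^(−0.0534219·44.87) = 0.575959 + (-0.575959)·0.0909868 = 0.523555 mol/L.

0.5236 mol/L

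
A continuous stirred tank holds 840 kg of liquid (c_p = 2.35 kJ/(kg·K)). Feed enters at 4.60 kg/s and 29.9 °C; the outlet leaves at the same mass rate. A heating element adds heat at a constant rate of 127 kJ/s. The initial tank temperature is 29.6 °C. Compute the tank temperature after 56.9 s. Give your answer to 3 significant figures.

32.8 °C

Energy balance: M c_p dT/dt = ṁ c_p (T_in − T) + 127.
τ = M/ṁ = 182.61 s; T_ss = T_in + Q̇/(ṁ c_p) = 29.9 + 127/(4.60·2.35) = 41.648 °C.
Solution: T(t) = T_ss + (T₀ − T_ss) e^(−t/τ).
T(56.9) = 41.648 + (-12.048)·e^(−56.9/182.61) = 41.648 + (-12.048)·0.73228 = 32.826 °C.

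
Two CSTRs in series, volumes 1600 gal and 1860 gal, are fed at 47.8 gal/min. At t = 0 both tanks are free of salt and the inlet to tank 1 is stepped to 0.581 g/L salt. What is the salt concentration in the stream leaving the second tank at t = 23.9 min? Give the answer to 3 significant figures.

Each tank obeys Vᵢ dCᵢ/dt = Q(Cᵢ₋₁ − Cᵢ), so τᵢ = Vᵢ/Q.
τ₁ = 1600/47.8 = 33.473 min; τ₂ = 1860/47.8 = 38.912 min.
Solving the cascade with C₁(0)=C₂(0)=0 gives C₂(t) = C_in[1 − (τ₁ e^(−t/τ₁) − τ₂ e^(−t/τ₂))/(τ₁ − τ₂)].
At t = 23.9: e^(−t/τ₁) = 0.48968, e^(−t/τ₂) = 0.54107.
C₂ = 0.581·[1 − (33.473·0.48968 − 38.912·0.54107)/(-5.4393)] = 0.581·0.14265 = 0.082878 g/L.

0.0829 g/L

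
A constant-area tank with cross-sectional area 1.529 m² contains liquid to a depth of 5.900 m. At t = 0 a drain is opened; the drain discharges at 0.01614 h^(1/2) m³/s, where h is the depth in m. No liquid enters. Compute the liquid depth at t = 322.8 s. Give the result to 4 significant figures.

0.5260 m

Unsteady balance on liquid volume: A dh/dt = −0.01614 √h.
∫ h^(−1/2) dh = −(0.01614/A) ∫ dt, giving 2√h = 2√h₀ − (0.01614/A) t.
√h = √5.900 − 0.01614·322.8/(2·1.529) = 2.42899 − 1.70373 = 0.725266.
h = 0.725266² = 0.526011 m.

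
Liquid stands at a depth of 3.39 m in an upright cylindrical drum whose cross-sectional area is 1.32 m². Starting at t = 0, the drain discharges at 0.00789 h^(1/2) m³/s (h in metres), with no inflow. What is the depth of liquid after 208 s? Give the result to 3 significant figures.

Volume balance on the tank: A dh/dt = −0.00789 √h.
Separate and integrate: 2(√h − √h₀) = −(0.00789/A) t.
√h = √3.39 − 0.00789·208/(2·1.32) = 1.8412 − 0.62164 = 1.2196.
h = 1.2196² = 1.4873 m.

1.49 m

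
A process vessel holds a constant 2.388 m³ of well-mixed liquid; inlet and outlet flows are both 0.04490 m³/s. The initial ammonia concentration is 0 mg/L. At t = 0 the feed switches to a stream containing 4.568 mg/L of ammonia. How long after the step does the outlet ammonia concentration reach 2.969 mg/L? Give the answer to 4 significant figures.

Mass balance on the solute (V constant): V dC/dt = Q(C_in − C), so τ = V/Q = 53.1849 s.
C(t) = C_in + (C₀ − C_in) e^(−t/τ). Set C = 2.969 and solve for t:
e^(−t/τ) = (C − C_in)/(C₀ − C_in) = (2.969 − 4.568)/(0 − 4.568) = 0.350044
t = −τ ln(…) = 53.1849 × 1.04970 = 55.8280 s.

55.83 s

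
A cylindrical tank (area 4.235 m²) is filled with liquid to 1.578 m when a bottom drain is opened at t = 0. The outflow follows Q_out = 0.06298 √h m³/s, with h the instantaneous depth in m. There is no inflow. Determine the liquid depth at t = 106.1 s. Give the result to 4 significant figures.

A dh/dt = −Q_out = −0.06298 √h.
∫ h^(−1/2) dh = −(0.06298/A) ∫ dt, giving 2√h = 2√h₀ − (0.06298/A) t.
√h = √1.578 − 0.06298·106.1/(2·4.235) = 1.25618 − 0.788923 = 0.467262.
h = 0.467262² = 0.218333 m.

0.2183 m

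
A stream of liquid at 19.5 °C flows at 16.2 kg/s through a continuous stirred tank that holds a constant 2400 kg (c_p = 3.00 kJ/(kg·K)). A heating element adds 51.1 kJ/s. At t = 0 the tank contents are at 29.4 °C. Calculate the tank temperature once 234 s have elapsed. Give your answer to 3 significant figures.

M c_p dT/dt = ṁ c_p (T_in − T) + Q̇.
τ = M/ṁ = 148.15 s; T_ss = T_in + Q̇/(ṁ c_p) = 19.5 + 51.1/(16.2·3.00) = 20.551 °C.
T approaches T_ss exponentially: T(t) = T_ss + (T₀ − T_ss) e^(−t/τ).
T(234) = 20.551 + (8.8486)·e^(−234/148.15) = 20.551 + (8.8486)·0.20608 = 22.375 °C.

22.4 °C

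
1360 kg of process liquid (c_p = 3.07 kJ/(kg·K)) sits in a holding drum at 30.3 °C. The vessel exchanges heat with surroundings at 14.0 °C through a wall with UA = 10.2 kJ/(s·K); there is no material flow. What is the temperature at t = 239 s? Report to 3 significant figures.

M c_p dT/dt = −UA(T − T_amb).
dT/dt = (T_ss − T)/τ with T_ss = T_amb = 14.000 °C, τ = M c_p/UA = 1360·3.07/10.2 = 409.33 s.
This is linear first-order; T(t) = T_ss + (T₀ − T_ss) e^(−t/τ).
T(239) = 14.000 + (16.300)·0.55773 = 23.091 °C.

23.1 °C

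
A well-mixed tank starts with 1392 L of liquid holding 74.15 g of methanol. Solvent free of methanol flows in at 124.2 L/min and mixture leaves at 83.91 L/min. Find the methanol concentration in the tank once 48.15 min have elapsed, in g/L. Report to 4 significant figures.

Let m(t) be the amount of methanol. Volume: V(t) = V₀ + (Q_in − Q_out) t = 1392 + 40.2900 t; V(48.15) = 3331.96 L.
No methanol enters, so dm/dt = −Q_out · (m/V).
Separate: dm/m = −Q_out dt/V(t) ⇒ ln(m/m₀) = −(Q_out/(Q_in−Q_out)) ln(V/V₀).
m = m₀ (V₀/V)^(Q_out/(Q_in−Q_out)) = 74.15 × (1392/3331.96)^(2.08265) = 12.0409 g.
C = m/V = 12.0409/3331.96 = 0.00361376 g/L.

0.003614 g/L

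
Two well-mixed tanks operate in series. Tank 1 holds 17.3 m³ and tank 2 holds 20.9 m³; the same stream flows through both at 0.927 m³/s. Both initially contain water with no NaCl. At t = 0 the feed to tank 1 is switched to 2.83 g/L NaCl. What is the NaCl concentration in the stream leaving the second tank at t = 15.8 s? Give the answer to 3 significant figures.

Time constants: τᵢ = Vᵢ/Q for each well-mixed tank.
τ₁ = 17.3/0.927 = 18.662 s; τ₂ = 20.9/0.927 = 22.546 s.
Tank 1: C₁ = C_in(1 − e^(−t/τ₁)). Tank 2 (τ₁ ≠ τ₂): C₂ = C_in[1 − (τ₁ e^(−t/τ₁) − τ₂ e^(−t/τ₂))/(τ₁ − τ₂)].
At t = 15.8: e^(−t/τ₁) = 0.42886, e^(−t/τ₂) = 0.49619.
C₂ = 2.83·[1 − (18.662·0.42886 − 22.546·0.49619)/(-3.8835)] = 2.83·0.18025 = 0.51010 g/L.

0.510 g/L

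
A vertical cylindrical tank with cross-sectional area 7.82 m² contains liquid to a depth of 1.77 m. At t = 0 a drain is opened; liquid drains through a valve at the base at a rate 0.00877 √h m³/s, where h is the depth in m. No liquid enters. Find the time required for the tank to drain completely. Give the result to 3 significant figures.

2370 s

A dh/dt = −Q_out = −0.00877 √h.
∫ h^(−1/2) dh = −(0.00877/A) ∫ dt, giving 2√h = 2√h₀ − (0.00877/A) t.
Tank is empty when √h = 0: t_empty = 2A√h₀/0.00877.
t_empty = 2·7.82·√1.77/0.00877 = 15.640·1.3304/0.00877 = 2372.6 s.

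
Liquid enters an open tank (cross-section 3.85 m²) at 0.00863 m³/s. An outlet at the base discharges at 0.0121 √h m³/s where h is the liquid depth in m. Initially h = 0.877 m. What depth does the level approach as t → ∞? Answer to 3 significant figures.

0.509 m

Unsteady balance on liquid volume: A dh/dt = Q_in − 0.0121 √h. At steady state dh/dt = 0:
Q_in = 0.0121 √h_ss ⇒ √h_ss = 0.00863/0.0121 = 0.71322.
h_ss = 0.71322² = 0.50869 m. (Since h₀ = 0.877 m > h_ss, the level will fall toward this value.)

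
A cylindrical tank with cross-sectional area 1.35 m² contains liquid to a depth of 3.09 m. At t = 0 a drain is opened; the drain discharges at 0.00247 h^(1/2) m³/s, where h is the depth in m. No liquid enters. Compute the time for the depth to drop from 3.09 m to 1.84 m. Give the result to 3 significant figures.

Unsteady balance on liquid volume: A dh/dt = −0.00247 √h.
This is separable: 2 d(√h)/dt = −0.00247/A, so √h = √h₀ − (0.00247/(2A)) t.
t = 2A(√h₀ − √h)/0.00247 = 2·1.35·(√3.09 − √1.84)/0.00247
  = 2.7000 × (1.7578 − 1.3565) / 0.00247 = 438.75 s.

439 s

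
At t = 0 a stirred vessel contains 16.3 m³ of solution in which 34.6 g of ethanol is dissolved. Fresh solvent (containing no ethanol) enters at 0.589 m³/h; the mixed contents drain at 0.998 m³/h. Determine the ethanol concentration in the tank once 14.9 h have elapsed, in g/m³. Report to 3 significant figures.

Total volume: dV/dt = Q_in − Q_out = -0.40900 m³/h, so V(t) = 16.3 − 0.40900 t and V(14.9) = 10.206 m³.
Solute balance: dm/dt = 0 − Q_out C = −Q_out m/V(t).
Separate: dm/m = −Q_out dt/V(t) ⇒ ln(m/m₀) = −(Q_out/(Q_in−Q_out)) ln(V/V₀).
m = m₀ (V₀/V)^(Q_out/(Q_in−Q_out)) = 34.6 × (16.3/10.206)^(-2.4401) = 11.039 g.
C = m/V = 11.039/10.206 = 1.0816 g/m³.

1.08 g/m³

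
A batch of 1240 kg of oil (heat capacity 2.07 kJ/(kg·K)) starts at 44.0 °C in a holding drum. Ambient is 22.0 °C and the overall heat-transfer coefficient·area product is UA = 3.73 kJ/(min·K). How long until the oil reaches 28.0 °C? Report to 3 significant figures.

Heat balance on the well-mixed liquid: M c_p dT/dt = −UA(T − T_amb).
τ = M c_p/UA = 688.15 min; T_ss = T_amb = 22.000 °C.
T(t) = T_ss + (T₀ − T_ss)e^(−t/τ); set T = 28.0:
t = −τ ln[(T − T_ss)/(T₀ − T_ss)] = −688.15 · ln(0.27273) = 894.10 min.

894 min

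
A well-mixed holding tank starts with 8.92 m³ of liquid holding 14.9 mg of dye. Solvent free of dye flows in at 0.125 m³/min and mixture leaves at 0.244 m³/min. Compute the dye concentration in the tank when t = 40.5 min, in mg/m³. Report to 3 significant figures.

0.738 mg/m³

Let m(t) be the amount of dye. Volume: V(t) = V₀ + (Q_in − Q_out) t = 8.92 − 0.11900 t; V(40.5) = 4.1005 m³.
No dye enters, so dm/dt = −Q_out · (m/V).
Separate: dm/m = −Q_out dt/V(t) ⇒ ln(m/m₀) = −(Q_out/(Q_in−Q_out)) ln(V/V₀).
m = m₀ (V₀/V)^(Q_out/(Q_in−Q_out)) = 14.9 × (8.92/4.1005)^(-2.0504) = 3.0277 mg.
C = m/V = 3.0277/4.1005 = 0.73837 mg/m³.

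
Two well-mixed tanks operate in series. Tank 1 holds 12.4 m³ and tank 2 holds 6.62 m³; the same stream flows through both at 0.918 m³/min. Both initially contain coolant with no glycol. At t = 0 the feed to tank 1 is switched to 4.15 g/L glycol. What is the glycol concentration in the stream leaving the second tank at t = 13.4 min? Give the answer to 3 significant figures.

1.59 g/L

Time constants: τᵢ = Vᵢ/Q for each well-mixed tank.
τ₁ = 12.4/0.918 = 13.508 min; τ₂ = 6.62/0.918 = 7.2113 min.
Tank 1: C₁ = C_in(1 − e^(−t/τ₁)). Tank 2 (τ₁ ≠ τ₂): C₂ = C_in[1 − (τ₁ e^(−t/τ₁) − τ₂ e^(−t/τ₂))/(τ₁ − τ₂)].
At t = 13.4: e^(−t/τ₁) = 0.37082, e^(−t/τ₂) = 0.15596.
C₂ = 4.15·[1 − (13.508·0.37082 − 7.2113·0.15596)/(6.2963)] = 4.15·0.38308 = 1.5898 g/L.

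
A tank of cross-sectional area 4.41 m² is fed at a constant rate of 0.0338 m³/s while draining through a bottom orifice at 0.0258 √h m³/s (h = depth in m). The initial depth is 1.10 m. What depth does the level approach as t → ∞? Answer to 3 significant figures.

1.72 m

Unsteady balance on liquid volume: A dh/dt = Q_in − 0.0258 √h. At steady state dh/dt = 0:
Q_in = 0.0258 √h_ss ⇒ √h_ss = 0.0338/0.0258 = 1.3101.
h_ss = 1.3101² = 1.7163 m. (Since h₀ = 1.10 m < h_ss, the level will rise toward this value.)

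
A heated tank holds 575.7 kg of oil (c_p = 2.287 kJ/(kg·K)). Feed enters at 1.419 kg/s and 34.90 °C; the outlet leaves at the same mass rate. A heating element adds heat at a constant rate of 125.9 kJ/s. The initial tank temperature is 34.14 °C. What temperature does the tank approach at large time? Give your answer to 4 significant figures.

First-law balance (no shaft work): M c_p dT/dt = ṁ c_p (T_in − T) + 125.9.
At steady state dT/dt = 0 ⇒ T_ss = T_in + Q̇/(ṁ c_p) = 34.90 + 125.9/(1.419·2.287) = 73.6951 °C.

73.70 °C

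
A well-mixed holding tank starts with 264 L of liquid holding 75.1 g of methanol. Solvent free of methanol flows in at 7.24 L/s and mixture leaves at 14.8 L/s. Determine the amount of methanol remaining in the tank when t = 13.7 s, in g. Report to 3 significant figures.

28.3 g

Total volume: dV/dt = Q_in − Q_out = -7.5600 L/s, so V(t) = 264 − 7.5600 t and V(13.7) = 160.43 L.
No methanol enters, so dm/dt = −Q_out · (m/V).
dm/m = −Q_out dt/(V₀ − 7.5600 t); integrating gives ln(m/m₀) = −(Q_out/(Q_in−Q_out)) ln(V/V₀).
m = m₀ (V₀/V)^(Q_out/(Q_in−Q_out)) = 75.1 × (264/160.43)^(-1.9577) = 28.324 g.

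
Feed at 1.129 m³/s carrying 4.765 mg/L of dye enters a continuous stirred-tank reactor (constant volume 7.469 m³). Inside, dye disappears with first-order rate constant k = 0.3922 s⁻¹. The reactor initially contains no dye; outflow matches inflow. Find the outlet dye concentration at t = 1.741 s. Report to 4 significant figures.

0.8109 mg/L

Accumulation = in − out − consumed: V dC/dt = Q C_in − Q C − k V C.
This is linear with rate a = Q/V + k = 0.543358 s⁻¹.
C_ss = Q C_in/(Q + kV) = 1.32559 mg/L; C(t) = C_ss + (C₀ − C_ss) e^(−a t).
C(1.741) = 1.32559 + (-1.32559)·e^(−0.543358·1.741) = 1.32559 + (-1.32559)·0.388296 = 0.810866 mg/L.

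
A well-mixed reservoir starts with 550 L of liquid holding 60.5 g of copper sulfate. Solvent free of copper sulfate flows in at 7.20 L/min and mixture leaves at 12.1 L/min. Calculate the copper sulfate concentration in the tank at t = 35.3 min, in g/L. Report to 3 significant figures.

0.0632 g/L

Total volume: dV/dt = Q_in − Q_out = -4.9000 L/min, so V(t) = 550 − 4.9000 t and V(35.3) = 377.03 L.
Solute balance: dm/dt = 0 − Q_out C = −Q_out m/V(t).
dm/m = −Q_out dt/(V₀ − 4.9000 t); integrating gives ln(m/m₀) = −(Q_out/(Q_in−Q_out)) ln(V/V₀).
m = m₀ (V₀/V)^(Q_out/(Q_in−Q_out)) = 60.5 × (550/377.03)^(-2.4694) = 23.813 g.
C = m/V = 23.813/377.03 = 0.063159 g/L.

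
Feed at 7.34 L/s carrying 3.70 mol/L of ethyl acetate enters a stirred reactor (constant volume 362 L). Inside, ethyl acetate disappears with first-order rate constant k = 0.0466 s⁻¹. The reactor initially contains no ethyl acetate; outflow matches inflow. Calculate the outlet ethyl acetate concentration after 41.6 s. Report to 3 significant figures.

Species balance: V dC/dt = Q C_in − Q C − k V C.
dC/dt = (Q/V) C_in − (Q/V + k) C; effective rate a = Q/V + k = 0.020276 + 0.0466 = 0.066876 s⁻¹.
C_ss = Q C_in/(Q + kV) = 1.1218 mol/L; C(t) = C_ss + (C₀ − C_ss) e^(−a t).
C(41.6) = 1.1218 + (-1.1218)·e^(−0.066876·41.6) = 1.1218 + (-1.1218)·0.061911 = 1.0524 mol/L.

1.05 mol/L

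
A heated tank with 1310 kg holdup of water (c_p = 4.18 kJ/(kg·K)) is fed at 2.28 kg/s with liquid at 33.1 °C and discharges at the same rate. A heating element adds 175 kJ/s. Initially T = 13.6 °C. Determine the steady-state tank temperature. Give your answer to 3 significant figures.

51.5 °C

M c_p dT/dt = ṁ c_p (T_in − T) + Q̇.
At steady state dT/dt = 0 ⇒ T_ss = T_in + Q̇/(ṁ c_p) = 33.1 + 175/(2.28·4.18) = 51.462 °C.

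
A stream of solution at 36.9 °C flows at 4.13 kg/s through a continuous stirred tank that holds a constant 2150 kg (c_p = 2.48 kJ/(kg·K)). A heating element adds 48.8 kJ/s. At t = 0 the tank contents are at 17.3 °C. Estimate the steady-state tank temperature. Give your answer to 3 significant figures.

41.7 °C

M c_p dT/dt = ṁ c_p (T_in − T) + Q̇.
At steady state dT/dt = 0 ⇒ T_ss = T_in + Q̇/(ṁ c_p) = 36.9 + 48.8/(4.13·2.48) = 41.665 °C.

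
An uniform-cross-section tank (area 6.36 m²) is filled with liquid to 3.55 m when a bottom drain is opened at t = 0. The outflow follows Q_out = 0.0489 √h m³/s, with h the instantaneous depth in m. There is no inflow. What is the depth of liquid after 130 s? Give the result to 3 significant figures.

1.92 m

Volume balance on the tank: A dh/dt = −0.0489 √h.
Separate and integrate: 2(√h − √h₀) = −(0.0489/A) t.
√h = √3.55 − 0.0489·130/(2·6.36) = 1.8841 − 0.49976 = 1.3844.
h = 1.3844² = 1.9165 m.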